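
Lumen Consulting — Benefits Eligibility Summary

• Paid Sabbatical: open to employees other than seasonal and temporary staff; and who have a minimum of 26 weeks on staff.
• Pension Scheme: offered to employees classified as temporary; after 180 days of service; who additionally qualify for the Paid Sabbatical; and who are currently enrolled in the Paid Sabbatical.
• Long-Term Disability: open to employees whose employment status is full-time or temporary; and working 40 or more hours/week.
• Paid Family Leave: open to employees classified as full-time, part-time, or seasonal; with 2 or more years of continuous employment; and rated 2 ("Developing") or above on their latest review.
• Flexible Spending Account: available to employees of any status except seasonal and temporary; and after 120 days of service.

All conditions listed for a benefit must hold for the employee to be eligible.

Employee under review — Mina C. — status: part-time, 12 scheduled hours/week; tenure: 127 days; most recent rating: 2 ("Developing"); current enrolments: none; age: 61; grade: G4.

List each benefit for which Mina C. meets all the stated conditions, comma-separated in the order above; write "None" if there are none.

Flexible Spending Account

Paid Sabbatical — status part-time ✓ (not excluded); service 127 days < 26 weeks (≈182 days) ✗ → not eligible.
Pension Scheme — status part-time ✗ (requires temporary) → not eligible.
Long-Term Disability — status part-time ✗ (requires full-time or temporary) → not eligible.
Paid Family Leave — status part-time ✓; service 127 days < 2 years (≈730 days) ✗ → not eligible.
Flexible Spending Account — status part-time ✓ (not excluded); service 127 days ≥ 120 days ✓ → eligible.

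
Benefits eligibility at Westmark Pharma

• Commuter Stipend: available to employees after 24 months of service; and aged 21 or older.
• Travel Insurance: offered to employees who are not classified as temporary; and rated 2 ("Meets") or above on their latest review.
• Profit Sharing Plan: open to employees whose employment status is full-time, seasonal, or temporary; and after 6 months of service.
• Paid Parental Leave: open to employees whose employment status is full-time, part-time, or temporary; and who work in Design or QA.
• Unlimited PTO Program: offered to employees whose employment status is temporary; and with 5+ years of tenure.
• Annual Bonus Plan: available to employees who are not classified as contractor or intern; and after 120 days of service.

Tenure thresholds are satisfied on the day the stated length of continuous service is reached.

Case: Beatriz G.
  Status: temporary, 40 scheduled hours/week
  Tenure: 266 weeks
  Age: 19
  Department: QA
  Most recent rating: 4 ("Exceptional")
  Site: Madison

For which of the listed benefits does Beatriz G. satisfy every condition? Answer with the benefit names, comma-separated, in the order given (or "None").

Profit Sharing Plan, Paid Parental Leave, Unlimited PTO Program, Annual Bonus Plan

Commuter Stipend — service 266 weeks ≥ 24 months (≈720 days) ✓; age 19 < 21 ✗ → not eligible.
Travel Insurance — status temporary ✗ (excluded) → not eligible.
Profit Sharing Plan — status temporary ✓; service 266 weeks ≥ 6 months (≈180 days) ✓ → eligible.
Paid Parental Leave — status temporary ✓; dept QA ✓ → eligible.
Unlimited PTO Program — status temporary ✓; service 266 weeks ≥ 5 years (≈1825 days) ✓ → eligible.
Annual Bonus Plan — status temporary ✓ (not excluded); service 266 weeks ≥ 120 days ✓ → eligible.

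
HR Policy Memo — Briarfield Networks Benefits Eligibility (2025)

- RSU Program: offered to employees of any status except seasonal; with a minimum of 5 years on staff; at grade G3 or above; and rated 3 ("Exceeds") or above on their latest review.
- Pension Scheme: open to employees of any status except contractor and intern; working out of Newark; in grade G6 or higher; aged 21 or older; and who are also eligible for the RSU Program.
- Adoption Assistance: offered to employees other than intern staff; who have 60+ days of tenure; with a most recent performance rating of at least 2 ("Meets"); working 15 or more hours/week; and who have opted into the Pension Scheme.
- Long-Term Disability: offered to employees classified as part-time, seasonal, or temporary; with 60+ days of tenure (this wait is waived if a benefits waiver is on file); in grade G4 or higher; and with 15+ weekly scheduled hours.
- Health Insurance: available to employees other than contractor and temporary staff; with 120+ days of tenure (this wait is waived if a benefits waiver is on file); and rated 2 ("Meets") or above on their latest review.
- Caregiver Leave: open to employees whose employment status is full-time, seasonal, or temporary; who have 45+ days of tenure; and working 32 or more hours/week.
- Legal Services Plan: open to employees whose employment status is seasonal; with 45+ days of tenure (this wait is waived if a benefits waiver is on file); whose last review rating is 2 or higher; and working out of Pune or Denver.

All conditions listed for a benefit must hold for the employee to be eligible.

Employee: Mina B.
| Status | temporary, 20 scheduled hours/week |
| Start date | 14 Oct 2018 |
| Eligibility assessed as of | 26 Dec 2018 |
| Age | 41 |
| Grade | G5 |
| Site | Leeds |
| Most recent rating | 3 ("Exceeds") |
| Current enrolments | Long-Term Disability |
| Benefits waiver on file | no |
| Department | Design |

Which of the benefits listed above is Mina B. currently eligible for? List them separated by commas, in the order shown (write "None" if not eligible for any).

Service from 14 Oct 2018 to 26 Dec 2018: 73 days.
RSU Program — status temporary ✓ (not excluded); service 73 days < 5 years (≈1825 days) ✗ → not eligible.
Pension Scheme — status temporary ✓ (not excluded); site Leeds ✗ (not Newark) → not eligible.
Adoption Assistance — status temporary ✓ (not excluded); service 73 days ≥ 60 days ✓; rating 3 ≥ 2 ✓; 20 hrs/wk ≥ 15 ✓; not enrolled in Pension Scheme ✗ → not eligible.
Long-Term Disability — status temporary ✓; no waiver, service 73 days ≥ 60 days ✓; grade G5 ≥ G4 ✓; 20 hrs/wk ≥ 15 ✓ → eligible.
Health Insurance — status temporary ✗ (excluded) → not eligible.
Caregiver Leave — status temporary ✓; service 73 days ≥ 45 days ✓; 20 hrs/wk < 32 ✗ → not eligible.
Legal Services Plan — status temporary ✗ (requires seasonal) → not eligible.

Long-Term Disability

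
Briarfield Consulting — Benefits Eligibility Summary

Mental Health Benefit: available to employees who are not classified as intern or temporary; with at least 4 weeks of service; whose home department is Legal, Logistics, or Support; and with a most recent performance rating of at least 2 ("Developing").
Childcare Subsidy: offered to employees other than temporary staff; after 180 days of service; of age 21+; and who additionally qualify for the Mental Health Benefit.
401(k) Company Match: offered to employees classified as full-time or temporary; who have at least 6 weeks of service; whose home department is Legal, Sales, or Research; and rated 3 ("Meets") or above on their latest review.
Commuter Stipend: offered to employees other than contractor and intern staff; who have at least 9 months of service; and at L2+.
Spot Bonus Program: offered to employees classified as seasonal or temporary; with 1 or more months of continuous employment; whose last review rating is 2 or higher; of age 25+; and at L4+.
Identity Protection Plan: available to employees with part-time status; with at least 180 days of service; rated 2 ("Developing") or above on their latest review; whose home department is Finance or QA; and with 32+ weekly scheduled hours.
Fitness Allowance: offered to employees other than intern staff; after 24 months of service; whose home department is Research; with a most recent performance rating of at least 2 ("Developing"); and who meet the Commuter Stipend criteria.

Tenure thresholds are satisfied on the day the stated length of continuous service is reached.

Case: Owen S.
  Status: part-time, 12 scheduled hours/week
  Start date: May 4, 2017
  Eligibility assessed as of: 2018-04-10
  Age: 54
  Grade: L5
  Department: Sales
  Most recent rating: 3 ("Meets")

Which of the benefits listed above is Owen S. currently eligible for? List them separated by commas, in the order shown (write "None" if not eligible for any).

Service from May 4, 2017 to 2018-04-10: 341 days.
Mental Health Benefit — status part-time ✓ (not excluded); service 341 days ≥ 4 weeks (≈28 days) ✓; dept Sales ✗ → not eligible.
Childcare Subsidy — status part-time ✓ (not excluded); service 341 days ≥ 180 days ✓; age 54 ≥ 21 ✓; not eligible for Mental Health Benefit ✗ → not eligible.
401(k) Company Match — status part-time ✗ (requires full-time or temporary) → not eligible.
Commuter Stipend — status part-time ✓ (not excluded); service 341 days ≥ 9 months (≈270 days) ✓; grade L5 ≥ L2 ✓ → eligible.
Spot Bonus Program — status part-time ✗ (requires seasonal or temporary) → not eligible.
Identity Protection Plan — status part-time ✓; service 341 days ≥ 180 days ✓; rating 3 ≥ 2 ✓; dept Sales ✗ → not eligible.
Fitness Allowance — status part-time ✓ (not excluded); service 341 days < 24 months (≈720 days) ✗ → not eligible.

Commuter Stipend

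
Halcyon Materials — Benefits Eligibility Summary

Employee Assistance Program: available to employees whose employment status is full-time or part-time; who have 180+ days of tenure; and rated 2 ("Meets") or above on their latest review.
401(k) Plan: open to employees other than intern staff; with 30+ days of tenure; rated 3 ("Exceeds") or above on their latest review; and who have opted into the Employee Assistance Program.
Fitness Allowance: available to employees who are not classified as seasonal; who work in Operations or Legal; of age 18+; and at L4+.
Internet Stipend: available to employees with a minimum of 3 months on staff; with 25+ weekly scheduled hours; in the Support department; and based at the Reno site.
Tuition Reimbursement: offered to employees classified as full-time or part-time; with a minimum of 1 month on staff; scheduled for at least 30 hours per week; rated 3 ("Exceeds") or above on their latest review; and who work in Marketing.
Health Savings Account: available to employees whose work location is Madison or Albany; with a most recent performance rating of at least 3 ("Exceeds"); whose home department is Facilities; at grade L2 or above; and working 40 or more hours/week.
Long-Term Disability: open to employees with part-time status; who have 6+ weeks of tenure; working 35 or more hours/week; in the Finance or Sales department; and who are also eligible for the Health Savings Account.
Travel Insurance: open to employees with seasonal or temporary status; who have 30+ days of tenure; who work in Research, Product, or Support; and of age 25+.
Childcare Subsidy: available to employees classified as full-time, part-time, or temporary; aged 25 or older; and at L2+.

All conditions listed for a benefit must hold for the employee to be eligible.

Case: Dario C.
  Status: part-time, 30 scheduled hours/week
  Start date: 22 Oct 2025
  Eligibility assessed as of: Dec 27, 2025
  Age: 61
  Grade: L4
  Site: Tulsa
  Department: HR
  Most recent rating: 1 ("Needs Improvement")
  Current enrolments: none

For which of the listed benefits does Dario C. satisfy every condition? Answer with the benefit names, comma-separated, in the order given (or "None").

Childcare Subsidy

Service from 22 Oct 2025 to Dec 27, 2025: 66 days.
Employee Assistance Program — status part-time ✓; service 66 days < 180 days ✗ → not eligible.
401(k) Plan — status part-time ✓ (not excluded); service 66 days ≥ 30 days ✓; rating 1 < 3 ✗ → not eligible.
Fitness Allowance — status part-time ✓ (not excluded); dept HR ✗ → not eligible.
Internet Stipend — service 66 days < 3 months (≈90 days) ✗ → not eligible.
Tuition Reimbursement — status part-time ✓; service 66 days ≥ 1 month (≈30 days) ✓; 30 hrs/wk ≥ 30 ✓; rating 1 < 3 ✗ → not eligible.
Health Savings Account — site Tulsa ✗ (not Madison or Albany) → not eligible.
Long-Term Disability — status part-time ✓; service 66 days ≥ 6 weeks (≈42 days) ✓; 30 hrs/wk < 35 ✗ → not eligible.
Travel Insurance — status part-time ✗ (requires seasonal or temporary) → not eligible.
Childcare Subsidy — status part-time ✓; age 61 ≥ 25 ✓; grade L4 ≥ L2 ✓ → eligible.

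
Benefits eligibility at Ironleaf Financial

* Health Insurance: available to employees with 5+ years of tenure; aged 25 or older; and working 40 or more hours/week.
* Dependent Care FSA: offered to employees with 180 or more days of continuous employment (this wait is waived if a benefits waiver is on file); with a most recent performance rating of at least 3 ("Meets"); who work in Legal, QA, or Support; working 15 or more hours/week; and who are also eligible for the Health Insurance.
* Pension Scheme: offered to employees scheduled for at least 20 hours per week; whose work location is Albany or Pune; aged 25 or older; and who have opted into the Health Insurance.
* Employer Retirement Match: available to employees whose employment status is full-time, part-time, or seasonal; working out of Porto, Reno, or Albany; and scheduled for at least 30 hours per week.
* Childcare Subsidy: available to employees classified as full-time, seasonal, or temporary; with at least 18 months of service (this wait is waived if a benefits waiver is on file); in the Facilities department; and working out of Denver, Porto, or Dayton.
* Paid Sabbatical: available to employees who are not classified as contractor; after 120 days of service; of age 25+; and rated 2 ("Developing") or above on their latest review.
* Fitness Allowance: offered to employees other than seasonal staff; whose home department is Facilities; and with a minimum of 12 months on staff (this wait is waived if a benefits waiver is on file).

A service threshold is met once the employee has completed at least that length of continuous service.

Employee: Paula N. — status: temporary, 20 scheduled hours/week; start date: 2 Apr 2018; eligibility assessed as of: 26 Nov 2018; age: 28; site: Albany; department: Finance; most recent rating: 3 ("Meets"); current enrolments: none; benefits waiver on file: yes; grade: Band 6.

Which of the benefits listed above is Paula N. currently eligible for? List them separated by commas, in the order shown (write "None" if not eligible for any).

Paid Sabbatical

Service from 2 Apr 2018 to 26 Nov 2018: 238 days.
Health Insurance — service 238 days < 5 years (≈1825 days) ✗ → not eligible.
Dependent Care FSA — benefits waiver on file ✓; rating 3 ≥ 3 ✓; dept Finance ✗ → not eligible.
Pension Scheme — 20 hrs/wk ≥ 20 ✓; site Albany ✓; age 28 ≥ 25 ✓; not enrolled in Health Insurance ✗ → not eligible.
Employer Retirement Match — status temporary ✗ (requires full-time, part-time, or seasonal) → not eligible.
Childcare Subsidy — status temporary ✓; benefits waiver on file ✓; dept Finance ✗ → not eligible.
Paid Sabbatical — status temporary ✓ (not excluded); service 238 days ≥ 120 days ✓; age 28 ≥ 25 ✓; rating 3 ≥ 2 ✓ → eligible.
Fitness Allowance — status temporary ✓ (not excluded); dept Finance ✗ → not eligible.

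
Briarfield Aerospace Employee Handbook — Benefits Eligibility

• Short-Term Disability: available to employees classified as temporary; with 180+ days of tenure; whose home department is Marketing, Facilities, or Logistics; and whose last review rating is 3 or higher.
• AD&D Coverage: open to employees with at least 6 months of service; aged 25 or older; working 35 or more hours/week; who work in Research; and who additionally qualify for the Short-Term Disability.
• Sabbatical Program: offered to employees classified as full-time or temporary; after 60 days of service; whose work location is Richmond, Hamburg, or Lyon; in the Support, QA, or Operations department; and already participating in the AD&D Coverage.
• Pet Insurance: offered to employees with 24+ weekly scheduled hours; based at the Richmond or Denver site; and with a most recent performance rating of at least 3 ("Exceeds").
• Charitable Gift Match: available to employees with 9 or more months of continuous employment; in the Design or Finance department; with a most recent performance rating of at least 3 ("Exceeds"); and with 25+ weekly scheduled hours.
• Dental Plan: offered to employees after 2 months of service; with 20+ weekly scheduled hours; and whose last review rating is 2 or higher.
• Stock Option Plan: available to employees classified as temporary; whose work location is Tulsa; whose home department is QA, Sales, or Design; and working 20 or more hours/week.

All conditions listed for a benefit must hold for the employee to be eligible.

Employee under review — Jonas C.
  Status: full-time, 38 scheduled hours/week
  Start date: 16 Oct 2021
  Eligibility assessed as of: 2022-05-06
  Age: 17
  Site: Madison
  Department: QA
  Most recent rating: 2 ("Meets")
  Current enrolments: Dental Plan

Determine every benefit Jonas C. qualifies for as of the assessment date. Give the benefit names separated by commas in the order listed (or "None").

Service from 16 Oct 2021 to 2022-05-06: 202 days.
Short-Term Disability — status full-time ✗ (requires temporary) → not eligible.
AD&D Coverage — service 202 days ≥ 6 months (≈180 days) ✓; age 17 < 25 ✗ → not eligible.
Sabbatical Program — status full-time ✓; service 202 days ≥ 60 days ✓; site Madison ✗ (not Richmond, Hamburg, or Lyon) → not eligible.
Pet Insurance — 38 hrs/wk ≥ 24 ✓; site Madison ✗ (not Richmond or Denver) → not eligible.
Charitable Gift Match — service 202 days < 9 months (≈270 days) ✗ → not eligible.
Dental Plan — service 202 days ≥ 2 months (≈60 days) ✓; 38 hrs/wk ≥ 20 ✓; rating 2 ≥ 2 ✓ → eligible.
Stock Option Plan — status full-time ✗ (requires temporary) → not eligible.

Dental Plan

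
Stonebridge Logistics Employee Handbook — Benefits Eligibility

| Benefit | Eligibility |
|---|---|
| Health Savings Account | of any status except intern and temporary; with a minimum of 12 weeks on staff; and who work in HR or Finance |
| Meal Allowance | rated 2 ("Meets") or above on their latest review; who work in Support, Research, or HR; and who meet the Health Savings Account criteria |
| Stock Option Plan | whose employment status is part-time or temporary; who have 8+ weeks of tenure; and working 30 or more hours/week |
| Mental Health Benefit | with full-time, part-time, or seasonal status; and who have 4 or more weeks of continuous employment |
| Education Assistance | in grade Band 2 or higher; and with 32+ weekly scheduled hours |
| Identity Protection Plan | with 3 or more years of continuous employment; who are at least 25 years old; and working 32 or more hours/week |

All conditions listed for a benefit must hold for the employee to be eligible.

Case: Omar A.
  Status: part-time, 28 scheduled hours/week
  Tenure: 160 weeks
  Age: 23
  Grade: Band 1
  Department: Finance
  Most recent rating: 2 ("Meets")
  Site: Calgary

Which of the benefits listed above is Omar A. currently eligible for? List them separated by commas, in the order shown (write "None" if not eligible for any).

Health Savings Account — status part-time ✓ (not excluded); service 160 weeks ≥ 12 weeks ✓; dept Finance ✓ → eligible.
Meal Allowance — rating 2 ≥ 2 ✓; dept Finance ✗ → not eligible.
Stock Option Plan — status part-time ✓; service 160 weeks ≥ 8 weeks ✓; 28 hrs/wk < 30 ✗ → not eligible.
Mental Health Benefit — status part-time ✓; service 160 weeks ≥ 4 weeks ✓ → eligible.
Education Assistance — grade Band 1 < Band 2 ✗ → not eligible.
Identity Protection Plan — service 160 weeks ≥ 3 years (≈1095 days) ✓; age 23 < 25 ✗ → not eligible.

Health Savings Account, Mental Health Benefit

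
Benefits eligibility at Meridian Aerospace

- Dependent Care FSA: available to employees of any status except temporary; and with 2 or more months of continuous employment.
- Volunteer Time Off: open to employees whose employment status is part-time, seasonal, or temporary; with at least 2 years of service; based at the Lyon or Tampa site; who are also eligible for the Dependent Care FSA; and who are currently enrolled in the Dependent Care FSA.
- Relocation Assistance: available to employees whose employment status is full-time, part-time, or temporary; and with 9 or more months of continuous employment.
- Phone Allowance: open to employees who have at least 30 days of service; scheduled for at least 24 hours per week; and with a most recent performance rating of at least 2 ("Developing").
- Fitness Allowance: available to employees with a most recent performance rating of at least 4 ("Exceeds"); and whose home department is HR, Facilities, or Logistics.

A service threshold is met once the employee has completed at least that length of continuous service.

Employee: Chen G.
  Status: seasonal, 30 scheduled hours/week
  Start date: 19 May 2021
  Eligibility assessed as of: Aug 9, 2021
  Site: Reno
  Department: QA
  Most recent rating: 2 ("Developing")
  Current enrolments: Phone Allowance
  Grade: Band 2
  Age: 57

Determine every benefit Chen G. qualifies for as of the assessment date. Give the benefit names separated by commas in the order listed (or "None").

Dependent Care FSA, Phone Allowance

Service from 19 May 2021 to Aug 9, 2021: 82 days.
Dependent Care FSA — status seasonal ✓ (not excluded); service 82 days ≥ 2 months (≈60 days) ✓ → eligible.
Volunteer Time Off — status seasonal ✓; service 82 days < 2 years (≈730 days) ✗ → not eligible.
Relocation Assistance — status seasonal ✗ (requires full-time, part-time, or temporary) → not eligible.
Phone Allowance — service 82 days ≥ 30 days ✓; 30 hrs/wk ≥ 24 ✓; rating 2 ≥ 2 ✓ → eligible.
Fitness Allowance — rating 2 < 4 ✗ → not eligible.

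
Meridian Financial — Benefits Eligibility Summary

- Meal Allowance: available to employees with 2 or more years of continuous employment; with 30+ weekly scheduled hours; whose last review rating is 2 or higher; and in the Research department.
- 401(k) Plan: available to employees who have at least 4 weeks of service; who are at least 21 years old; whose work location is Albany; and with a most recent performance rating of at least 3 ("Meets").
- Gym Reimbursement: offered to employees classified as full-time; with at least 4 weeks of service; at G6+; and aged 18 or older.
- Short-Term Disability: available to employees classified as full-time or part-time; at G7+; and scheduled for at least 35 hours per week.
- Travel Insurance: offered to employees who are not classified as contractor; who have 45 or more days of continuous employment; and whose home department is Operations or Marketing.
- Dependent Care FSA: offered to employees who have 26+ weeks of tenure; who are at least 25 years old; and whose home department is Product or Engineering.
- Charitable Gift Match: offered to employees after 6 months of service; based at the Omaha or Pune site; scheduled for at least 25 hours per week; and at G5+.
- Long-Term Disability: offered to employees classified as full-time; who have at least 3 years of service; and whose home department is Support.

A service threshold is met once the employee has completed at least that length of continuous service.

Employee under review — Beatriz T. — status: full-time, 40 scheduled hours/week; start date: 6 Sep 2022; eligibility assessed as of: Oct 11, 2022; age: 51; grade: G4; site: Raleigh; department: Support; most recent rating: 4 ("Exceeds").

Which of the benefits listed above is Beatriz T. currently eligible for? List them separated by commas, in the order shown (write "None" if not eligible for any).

Service from 6 Sep 2022 to Oct 11, 2022: 35 days.
Meal Allowance — service 35 days < 2 years (≈730 days) ✗ → not eligible.
401(k) Plan — service 35 days ≥ 4 weeks (≈28 days) ✓; age 51 ≥ 21 ✓; site Raleigh ✗ (not Albany) → not eligible.
Gym Reimbursement — status full-time ✓; service 35 days ≥ 4 weeks (≈28 days) ✓; grade G4 < G6 ✗ → not eligible.
Short-Term Disability — status full-time ✓; grade G4 < G7 ✗ → not eligible.
Travel Insurance — status full-time ✓ (not excluded); service 35 days < 45 days ✗ → not eligible.
Dependent Care FSA — service 35 days < 26 weeks (≈182 days) ✗ → not eligible.
Charitable Gift Match — service 35 days < 6 months (≈180 days) ✗ → not eligible.
Long-Term Disability — status full-time ✓; service 35 days < 3 years (≈1095 days) ✗ → not eligible.

None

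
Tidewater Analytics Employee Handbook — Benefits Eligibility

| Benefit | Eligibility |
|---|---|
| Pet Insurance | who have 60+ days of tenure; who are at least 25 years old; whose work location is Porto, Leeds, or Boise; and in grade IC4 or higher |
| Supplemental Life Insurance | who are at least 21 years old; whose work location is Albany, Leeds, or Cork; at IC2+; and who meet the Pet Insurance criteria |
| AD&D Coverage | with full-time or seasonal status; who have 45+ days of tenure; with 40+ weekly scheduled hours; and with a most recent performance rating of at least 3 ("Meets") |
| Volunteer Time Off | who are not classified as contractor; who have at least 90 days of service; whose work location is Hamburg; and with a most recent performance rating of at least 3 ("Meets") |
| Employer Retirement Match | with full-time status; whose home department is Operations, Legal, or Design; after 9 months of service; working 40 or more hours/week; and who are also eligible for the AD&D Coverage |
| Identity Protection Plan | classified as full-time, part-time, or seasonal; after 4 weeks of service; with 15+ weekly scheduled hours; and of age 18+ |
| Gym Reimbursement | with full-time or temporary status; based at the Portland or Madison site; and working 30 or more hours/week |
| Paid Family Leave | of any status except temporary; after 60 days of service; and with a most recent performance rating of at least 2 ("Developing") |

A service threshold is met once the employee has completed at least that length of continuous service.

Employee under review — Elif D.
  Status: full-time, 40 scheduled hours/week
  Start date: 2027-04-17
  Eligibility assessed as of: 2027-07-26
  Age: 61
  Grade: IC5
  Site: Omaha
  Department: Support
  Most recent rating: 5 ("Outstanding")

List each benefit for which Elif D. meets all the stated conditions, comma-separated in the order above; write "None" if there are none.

Service from 2027-04-17 to 2027-07-26: 100 days.
Pet Insurance — service 100 days ≥ 60 days ✓; age 61 ≥ 25 ✓; site Omaha ✗ (not Porto, Leeds, or Boise) → not eligible.
Supplemental Life Insurance — age 61 ≥ 21 ✓; site Omaha ✗ (not Albany, Leeds, or Cork) → not eligible.
AD&D Coverage — status full-time ✓; service 100 days ≥ 45 days ✓; 40 hrs/wk ≥ 40 ✓; rating 5 ≥ 3 ✓ → eligible.
Volunteer Time Off — status full-time ✓ (not excluded); service 100 days ≥ 90 days ✓; site Omaha ✗ (not Hamburg) → not eligible.
Employer Retirement Match — status full-time ✓; dept Support ✗ → not eligible.
Identity Protection Plan — status full-time ✓; service 100 days ≥ 4 weeks (≈28 days) ✓; 40 hrs/wk ≥ 15 ✓; age 61 ≥ 18 ✓ → eligible.
Gym Reimbursement — status full-time ✓; site Omaha ✗ (not Portland or Madison) → not eligible.
Paid Family Leave — status full-time ✓ (not excluded); service 100 days ≥ 60 days ✓; rating 5 ≥ 2 ✓ → eligible.

AD&D Coverage, Identity Protection Plan, Paid Family Leave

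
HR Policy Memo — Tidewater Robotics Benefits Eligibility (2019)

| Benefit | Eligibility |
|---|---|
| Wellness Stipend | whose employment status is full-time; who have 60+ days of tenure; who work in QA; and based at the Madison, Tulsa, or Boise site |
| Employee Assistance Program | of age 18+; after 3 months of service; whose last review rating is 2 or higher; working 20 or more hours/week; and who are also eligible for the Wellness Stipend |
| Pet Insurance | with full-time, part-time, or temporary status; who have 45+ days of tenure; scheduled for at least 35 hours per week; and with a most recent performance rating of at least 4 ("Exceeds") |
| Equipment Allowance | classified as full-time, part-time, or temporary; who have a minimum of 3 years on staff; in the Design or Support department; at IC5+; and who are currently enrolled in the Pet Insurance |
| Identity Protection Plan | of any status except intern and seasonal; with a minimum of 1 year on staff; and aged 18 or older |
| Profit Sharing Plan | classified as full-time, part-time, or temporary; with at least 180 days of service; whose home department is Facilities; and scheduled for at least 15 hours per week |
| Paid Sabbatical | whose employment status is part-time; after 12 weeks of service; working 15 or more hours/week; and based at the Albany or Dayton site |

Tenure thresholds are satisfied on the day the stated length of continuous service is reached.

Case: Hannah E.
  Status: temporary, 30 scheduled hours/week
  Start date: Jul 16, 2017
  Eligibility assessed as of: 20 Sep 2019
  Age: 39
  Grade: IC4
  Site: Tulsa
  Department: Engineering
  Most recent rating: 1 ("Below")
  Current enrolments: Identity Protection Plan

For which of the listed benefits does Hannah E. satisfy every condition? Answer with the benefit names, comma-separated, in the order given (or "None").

Service from Jul 16, 2017 to 20 Sep 2019: 796 days.
Wellness Stipend — status temporary ✗ (requires full-time) → not eligible.
Employee Assistance Program — age 39 ≥ 18 ✓; service 796 days ≥ 3 months (≈90 days) ✓; rating 1 < 2 ✗ → not eligible.
Pet Insurance — status temporary ✓; service 796 days ≥ 45 days ✓; 30 hrs/wk < 35 ✗ → not eligible.
Equipment Allowance — status temporary ✓; service 796 days < 3 years (≈1095 days) ✗ → not eligible.
Identity Protection Plan — status temporary ✓ (not excluded); service 796 days ≥ 1 year (≈365 days) ✓; age 39 ≥ 18 ✓ → eligible.
Profit Sharing Plan — status temporary ✓; service 796 days ≥ 180 days ✓; dept Engineering ✗ → not eligible.
Paid Sabbatical — status temporary ✗ (requires part-time) → not eligible.

Identity Protection Plan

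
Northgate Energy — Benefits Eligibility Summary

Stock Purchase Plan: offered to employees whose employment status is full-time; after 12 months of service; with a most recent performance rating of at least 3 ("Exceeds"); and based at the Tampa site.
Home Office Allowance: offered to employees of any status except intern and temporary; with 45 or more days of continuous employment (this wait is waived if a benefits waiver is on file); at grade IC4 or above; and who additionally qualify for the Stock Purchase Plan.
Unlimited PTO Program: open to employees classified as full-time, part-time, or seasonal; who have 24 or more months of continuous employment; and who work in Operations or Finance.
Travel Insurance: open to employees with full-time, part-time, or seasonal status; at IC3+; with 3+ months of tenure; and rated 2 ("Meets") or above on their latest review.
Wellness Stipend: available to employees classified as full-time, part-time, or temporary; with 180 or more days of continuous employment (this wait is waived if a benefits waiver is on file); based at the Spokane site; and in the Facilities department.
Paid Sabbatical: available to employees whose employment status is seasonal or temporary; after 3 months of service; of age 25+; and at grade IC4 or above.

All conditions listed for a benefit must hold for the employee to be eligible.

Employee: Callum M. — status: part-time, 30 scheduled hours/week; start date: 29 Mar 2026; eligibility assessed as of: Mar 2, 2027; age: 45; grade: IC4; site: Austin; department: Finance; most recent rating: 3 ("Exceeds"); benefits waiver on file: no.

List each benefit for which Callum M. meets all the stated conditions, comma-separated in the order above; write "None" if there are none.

Travel Insurance

Service from 29 Mar 2026 to Mar 2, 2027: 338 days.
Stock Purchase Plan — status part-time ✗ (requires full-time) → not eligible.
Home Office Allowance — status part-time ✓ (not excluded); no waiver, service 338 days ≥ 45 days ✓; grade IC4 ≥ IC4 ✓; not eligible for Stock Purchase Plan ✗ → not eligible.
Unlimited PTO Program — status part-time ✓; service 338 days < 24 months (≈720 days) ✗ → not eligible.
Travel Insurance — status part-time ✓; grade IC4 ≥ IC3 ✓; service 338 days ≥ 3 months (≈90 days) ✓; rating 3 ≥ 2 ✓ → eligible.
Wellness Stipend — status part-time ✓; no waiver, service 338 days ≥ 180 days ✓; site Austin ✗ (not Spokane) → not eligible.
Paid Sabbatical — status part-time ✗ (requires seasonal or temporary) → not eligible.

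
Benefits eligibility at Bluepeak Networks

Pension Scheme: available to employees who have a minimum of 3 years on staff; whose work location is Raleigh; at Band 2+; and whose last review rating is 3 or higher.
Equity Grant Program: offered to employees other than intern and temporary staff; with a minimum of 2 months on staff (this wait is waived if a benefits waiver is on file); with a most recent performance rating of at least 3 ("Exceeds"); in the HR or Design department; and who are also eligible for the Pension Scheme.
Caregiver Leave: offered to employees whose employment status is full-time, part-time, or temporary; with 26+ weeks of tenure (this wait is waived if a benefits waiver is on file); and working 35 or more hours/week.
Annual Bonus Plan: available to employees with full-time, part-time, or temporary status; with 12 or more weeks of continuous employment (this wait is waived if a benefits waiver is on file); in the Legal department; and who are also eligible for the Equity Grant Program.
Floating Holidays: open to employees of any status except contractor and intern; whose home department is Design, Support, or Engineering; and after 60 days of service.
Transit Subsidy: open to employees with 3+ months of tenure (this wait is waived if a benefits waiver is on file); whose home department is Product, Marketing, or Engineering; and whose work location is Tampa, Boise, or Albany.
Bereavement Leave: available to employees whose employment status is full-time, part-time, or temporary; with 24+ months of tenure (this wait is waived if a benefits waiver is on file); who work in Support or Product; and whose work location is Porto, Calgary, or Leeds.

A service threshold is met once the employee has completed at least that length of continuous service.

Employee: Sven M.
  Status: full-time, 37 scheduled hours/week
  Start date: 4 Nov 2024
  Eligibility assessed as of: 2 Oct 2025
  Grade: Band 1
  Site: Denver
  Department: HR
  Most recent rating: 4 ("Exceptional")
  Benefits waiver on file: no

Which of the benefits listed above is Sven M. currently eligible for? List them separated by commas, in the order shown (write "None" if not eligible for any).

Caregiver Leave

Service from 4 Nov 2024 to 2 Oct 2025: 332 days.
Pension Scheme — service 332 days < 3 years (≈1095 days) ✗ → not eligible.
Equity Grant Program — status full-time ✓ (not excluded); no waiver, service 332 days ≥ 2 months (≈60 days) ✓; rating 4 ≥ 3 ✓; dept HR ✓; not eligible for Pension Scheme ✗ → not eligible.
Caregiver Leave — status full-time ✓; no waiver, service 332 days ≥ 26 weeks (≈182 days) ✓; 37 hrs/wk ≥ 35 ✓ → eligible.
Annual Bonus Plan — status full-time ✓; no waiver, service 332 days ≥ 12 weeks (≈84 days) ✓; dept HR ✗ → not eligible.
Floating Holidays — status full-time ✓ (not excluded); dept HR ✗ → not eligible.
Transit Subsidy — no waiver, service 332 days ≥ 3 months (≈90 days) ✓; dept HR ✗ → not eligible.
Bereavement Leave — status full-time ✓; no waiver, service 332 days < 24 months (≈720 days) ✗ → not eligible.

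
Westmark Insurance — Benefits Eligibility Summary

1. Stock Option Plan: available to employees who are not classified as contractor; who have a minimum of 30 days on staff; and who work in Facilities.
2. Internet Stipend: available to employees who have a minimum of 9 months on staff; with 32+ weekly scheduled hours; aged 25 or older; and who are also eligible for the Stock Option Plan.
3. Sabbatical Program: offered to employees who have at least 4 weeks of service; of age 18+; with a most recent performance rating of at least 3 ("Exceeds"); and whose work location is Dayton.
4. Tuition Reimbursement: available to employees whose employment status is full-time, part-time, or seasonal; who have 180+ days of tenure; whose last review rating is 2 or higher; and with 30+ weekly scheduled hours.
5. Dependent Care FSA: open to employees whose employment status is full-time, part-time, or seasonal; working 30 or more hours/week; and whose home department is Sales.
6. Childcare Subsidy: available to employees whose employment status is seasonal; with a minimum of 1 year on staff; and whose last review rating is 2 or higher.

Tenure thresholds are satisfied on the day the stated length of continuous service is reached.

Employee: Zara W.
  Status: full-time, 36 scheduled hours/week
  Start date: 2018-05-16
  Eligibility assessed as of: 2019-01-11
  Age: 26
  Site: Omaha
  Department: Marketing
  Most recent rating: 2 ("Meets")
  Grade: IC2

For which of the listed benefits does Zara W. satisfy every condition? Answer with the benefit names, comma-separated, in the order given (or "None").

Service from 2018-05-16 to 2019-01-11: 240 days.
Stock Option Plan — status full-time ✓ (not excluded); service 240 days ≥ 30 days ✓; dept Marketing ✗ → not eligible.
Internet Stipend — service 240 days < 9 months (≈270 days) ✗ → not eligible.
Sabbatical Program — service 240 days ≥ 4 weeks (≈28 days) ✓; age 26 ≥ 18 ✓; rating 2 < 3 ✗ → not eligible.
Tuition Reimbursement — status full-time ✓; service 240 days ≥ 180 days ✓; rating 2 ≥ 2 ✓; 36 hrs/wk ≥ 30 ✓ → eligible.
Dependent Care FSA — status full-time ✓; 36 hrs/wk ≥ 30 ✓; dept Marketing ✗ → not eligible.
Childcare Subsidy — status full-time ✗ (requires seasonal) → not eligible.

Tuition Reimbursement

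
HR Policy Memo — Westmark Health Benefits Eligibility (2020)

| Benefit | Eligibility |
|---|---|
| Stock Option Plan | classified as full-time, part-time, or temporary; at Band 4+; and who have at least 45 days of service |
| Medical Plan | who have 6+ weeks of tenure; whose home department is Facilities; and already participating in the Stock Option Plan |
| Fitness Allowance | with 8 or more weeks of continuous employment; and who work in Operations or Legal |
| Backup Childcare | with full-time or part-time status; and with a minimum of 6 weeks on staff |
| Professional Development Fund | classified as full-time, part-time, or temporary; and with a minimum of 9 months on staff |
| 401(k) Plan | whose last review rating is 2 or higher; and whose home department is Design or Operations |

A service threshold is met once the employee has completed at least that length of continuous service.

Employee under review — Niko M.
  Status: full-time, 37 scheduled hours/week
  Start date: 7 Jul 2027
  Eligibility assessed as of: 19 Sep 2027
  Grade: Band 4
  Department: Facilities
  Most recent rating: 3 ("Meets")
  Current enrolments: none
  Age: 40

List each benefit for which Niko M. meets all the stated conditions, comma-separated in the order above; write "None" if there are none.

Stock Option Plan, Backup Childcare

Service from 7 Jul 2027 to 19 Sep 2027: 74 days.
Stock Option Plan — status full-time ✓; grade Band 4 ≥ Band 4 ✓; service 74 days ≥ 45 days ✓ → eligible.
Medical Plan — service 74 days ≥ 6 weeks (≈42 days) ✓; dept Facilities ✓; not enrolled in Stock Option Plan ✗ → not eligible.
Fitness Allowance — service 74 days ≥ 8 weeks (≈56 days) ✓; dept Facilities ✗ → not eligible.
Backup Childcare — status full-time ✓; service 74 days ≥ 6 weeks (≈42 days) ✓ → eligible.
Professional Development Fund — status full-time ✓; service 74 days < 9 months (≈270 days) ✗ → not eligible.
401(k) Plan — rating 3 ≥ 2 ✓; dept Facilities ✗ → not eligible.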